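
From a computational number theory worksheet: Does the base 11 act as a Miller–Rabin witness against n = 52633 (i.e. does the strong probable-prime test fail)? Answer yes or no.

yes

n − 1 = 52632 = 2^3 · 6579, so s = 3 and d = 6579.
x_0 = 11^6579 mod 52633 = 15758.
x_0 is neither 1 nor 52632, so continue squaring.
x_1 = 15758^2 mod 52633 = 44703.
x_2 = 44703^2 mod 52633 = 41098.
Reached i = s−1 = 2 without hitting −1: 11 is a Miller–Rabin witness and 52633 is composite.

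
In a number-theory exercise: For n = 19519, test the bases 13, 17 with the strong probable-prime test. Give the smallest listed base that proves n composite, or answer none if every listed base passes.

n − 1 = 19518 = 2^1 · 9759, so s = 1 and d = 9759.
Base 13: x_0 = 13^9759 mod 19519 = 9942. x_0 ∉ {1, 19518} and s = 1, so 13 is a Miller–Rabin witness and 19519 is composite.
Base 17: x_0 = 17^9759 mod 19519 = 12658. x_0 ∉ {1, 19518} and s = 1, so 17 is a Miller–Rabin witness and 19519 is composite.
The smallest witness among the given bases is 13.

13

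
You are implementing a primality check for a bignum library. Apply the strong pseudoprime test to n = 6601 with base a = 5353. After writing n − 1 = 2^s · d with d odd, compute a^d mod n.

6600

n − 1 = 6600 = 2^3 · 825, so s = 3 and d = 825.
Repeated squaring mod 6601: 5353^1 ≡ 5353, 5353^2 ≡ 6269, 5353^4 ≡ 4608, 5353^8 ≡ 4848, 5353^16 ≡ 3544, 5353^32 ≡ 4834, 5353^64 ≡ 16, 5353^128 ≡ 256, 5353^256 ≡ 6127, 5353^512 ≡ 242.
825 = 512 + 256 + 32 + 16 + 8 + 1, so 5353^825 ≡ 242·6127·4834·3544·4848·5353 ≡ 6600 (mod 6601).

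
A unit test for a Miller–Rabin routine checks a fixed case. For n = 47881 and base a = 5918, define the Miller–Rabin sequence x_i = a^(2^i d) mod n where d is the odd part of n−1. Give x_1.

n − 1 = 47880 = 2^3 · 5985, so s = 3 and d = 5985.
By repeated squaring, 5918^5985 ≡ 8202 (mod 47881).
x_0 = 8202.
x_1 = 8202^2 mod 47881 = 47880.

47880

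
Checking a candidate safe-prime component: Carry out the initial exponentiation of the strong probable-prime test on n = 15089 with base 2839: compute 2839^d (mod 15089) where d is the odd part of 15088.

n − 1 = 15088 = 2^4 · 943, so s = 4 and d = 943.
Repeated squaring mod 15089: 2839^1 ≡ 2839, 2839^2 ≡ 2395, 2839^4 ≡ 2205, 2839^8 ≡ 3367, 2839^16 ≡ 4850, 2839^32 ≡ 13838, 2839^64 ≡ 10834, 2839^128 ≡ 13314, 2839^256 ≡ 12113, 2839^512 ≡ 14422.
943 = 512 + 256 + 128 + 32 + 8 + 4 + 2 + 1, so 2839^943 ≡ 14422·12113·13314·13838·3367·2205·2395·2839 ≡ 12488 (mod 15089).

12488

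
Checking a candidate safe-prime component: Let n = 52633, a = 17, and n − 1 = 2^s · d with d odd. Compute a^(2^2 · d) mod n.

n − 1 = 52632 = 2^3 · 6579, so s = 3 and d = 6579.
x_0 = 17^6579 mod 52633 = 825.
x_1 = 825^2 mod 52633 = 49029.
x_2 = 49029^2 mod 52633 = 41098.

41098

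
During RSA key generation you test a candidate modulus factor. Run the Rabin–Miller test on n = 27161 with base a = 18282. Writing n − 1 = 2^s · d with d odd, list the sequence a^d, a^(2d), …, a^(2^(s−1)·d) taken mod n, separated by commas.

n − 1 = 27160 = 2^3 · 3395, so s = 3 and d = 3395.
x_0 = 18282^3395 mod 27161 = 12228.
x_1 = 12228^2 mod 27161 = 2679.
x_2 = 2679^2 mod 27161 = 6537.

12228, 2679, 6537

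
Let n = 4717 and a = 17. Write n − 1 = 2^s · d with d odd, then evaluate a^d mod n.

n − 1 = 4716 = 2^2 · 1179, so s = 2 and d = 1179.
17^1179 mod 4717 = 303.

303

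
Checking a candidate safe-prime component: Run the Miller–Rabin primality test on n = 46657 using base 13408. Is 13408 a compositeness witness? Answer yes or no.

no

n − 1 = 46656 = 2^6 · 729, so s = 6 and d = 729.
Repeated squaring mod 46657: 13408^1 ≡ 13408, 13408^2 ≡ 5043, 13408^4 ≡ 3784, 13408^8 ≡ 41614, 13408^16 ≡ 3784, 13408^32 ≡ 41614, 13408^64 ≡ 3784, 13408^128 ≡ 41614, 13408^256 ≡ 3784, 13408^512 ≡ 41614.
729 = 512 + 128 + 64 + 16 + 8 + 1, so 13408^729 ≡ 41614·41614·3784·3784·41614·13408 ≡ 36106 (mod 46657).
x_0 = 13408^729 mod 46657 = 36106.
x_0 is neither 1 nor 46656, so continue squaring.
x_1 = 36106^2 mod 46657 = 46656.
x_1 ≡ −1, so 13408 is not a witness.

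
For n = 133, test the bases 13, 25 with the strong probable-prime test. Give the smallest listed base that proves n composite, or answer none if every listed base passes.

n − 1 = 132 = 2^2 · 33, so s = 2 and d = 33.
Base 13: x_0 = 13^33 mod 133 = 27. x_0 is neither 1 nor 132, so continue squaring. x_1 = 27^2 mod 133 = 64. Reached i = s−1 = 1 without hitting −1: 13 is a Miller–Rabin witness and 133 is composite.
Base 25: x_0 = 25^33 mod 133 = 106. x_0 is neither 1 nor 132, so continue squaring. x_1 = 106^2 mod 133 = 64. Reached i = s−1 = 1 without hitting −1: 25 is a Miller–Rabin witness and 133 is composite.
The smallest witness among the given bases is 13.

13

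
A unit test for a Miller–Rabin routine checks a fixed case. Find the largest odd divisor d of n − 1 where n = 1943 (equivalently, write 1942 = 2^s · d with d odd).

Halving: 1942 → 971; 971 is odd.
So 1942 = 2^1 · 971.

971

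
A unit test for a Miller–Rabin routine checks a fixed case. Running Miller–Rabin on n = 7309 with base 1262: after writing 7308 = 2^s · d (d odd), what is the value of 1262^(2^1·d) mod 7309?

n − 1 = 7308 = 2^2 · 1827, so s = 2 and d = 1827.
Repeated squaring mod 7309: 1262^1 ≡ 1262, 1262^2 ≡ 6591, 1262^4 ≡ 3894, 1262^8 ≡ 4370, 1262^16 ≡ 5792, 1262^32 ≡ 6263, 1262^64 ≡ 5075, 1262^128 ≡ 6018, 1262^256 ≡ 229, 1262^512 ≡ 1278, 1262^1024 ≡ 3377.
1827 = 1024 + 512 + 256 + 32 + 2 + 1, so 1262^1827 ≡ 3377·1278·229·6263·6591·1262 ≡ 2717 (mod 7309).
x_0 = 2717.
x_1 = 2717^2 mod 7309 = 7308.

7308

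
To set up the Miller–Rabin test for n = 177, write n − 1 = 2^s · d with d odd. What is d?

11

Halving: 176 → 88 → 44 → 22 → 11; 11 is odd.
So 176 = 2^4 · 11.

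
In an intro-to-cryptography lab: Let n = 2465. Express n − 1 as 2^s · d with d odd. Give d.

Halving: 2464 → 1232 → 616 → 308 → 154 → 77; 77 is odd.
So 2464 = 2^5 · 77.

77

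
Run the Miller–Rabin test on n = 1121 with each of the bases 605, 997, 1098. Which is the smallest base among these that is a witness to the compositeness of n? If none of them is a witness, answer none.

n − 1 = 1120 = 2^5 · 35, so s = 5 and d = 35.
Base 605: x_0 = 605^35 mod 1121 = 557. x_0 is neither 1 nor 1120, so continue squaring. x_1 = 557^2 mod 1121 = 853. x_2 = 853^2 mod 1121 = 80. x_3 = 80^2 mod 1121 = 795. x_4 = 795^2 mod 1121 = 902. Reached i = s−1 = 4 without hitting −1: 605 is a Miller–Rabin witness and 1121 is composite.
Base 997: x_0 = 997^35 mod 1121 = 872. x_0 is neither 1 nor 1120, so continue squaring. x_1 = 872^2 mod 1121 = 346. x_2 = 346^2 mod 1121 = 890. x_3 = 890^2 mod 1121 = 674. x_4 = 674^2 mod 1121 = 271. Reached i = s−1 = 4 without hitting −1: 997 is a Miller–Rabin witness and 1121 is composite.
Base 1098: x_0 = 1098^35 mod 1121 = 641. x_0 is neither 1 nor 1120, so continue squaring. x_1 = 641^2 mod 1121 = 595. x_2 = 595^2 mod 1121 = 910. x_3 = 910^2 mod 1121 = 802. x_4 = 802^2 mod 1121 = 871. Reached i = s−1 = 4 without hitting −1: 1098 is a Miller–Rabin witness and 1121 is composite.
The smallest witness among the given bases is 605.

605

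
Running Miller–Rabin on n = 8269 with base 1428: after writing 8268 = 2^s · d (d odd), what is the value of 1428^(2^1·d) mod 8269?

8268

n − 1 = 8268 = 2^2 · 2067, so s = 2 and d = 2067.
x_0 = 1428^2067 mod 8269 = 7626.
x_1 = 7626^2 mod 8269 = 8268.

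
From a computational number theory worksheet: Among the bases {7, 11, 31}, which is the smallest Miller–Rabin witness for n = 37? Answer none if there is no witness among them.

none

n − 1 = 36 = 2^2 · 9, so s = 2 and d = 9.
Base 7: x_0 = 7^9 mod 37 = 1. x_0 = 1, so 7 is not a witness.
Base 11: x_0 = 11^9 mod 37 = 36. x_0 = 36 ≡ −1, so 11 is not a witness.
Base 31: x_0 = 31^9 mod 37 = 31. x_0 is neither 1 nor 36, so continue squaring. x_1 = 31^2 mod 37 = 36. x_1 ≡ −1, so 31 is not a witness.
No listed base is a witness for 37.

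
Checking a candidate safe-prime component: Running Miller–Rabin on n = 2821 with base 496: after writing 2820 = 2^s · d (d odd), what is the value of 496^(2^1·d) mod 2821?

n − 1 = 2820 = 2^2 · 705, so s = 2 and d = 705.
x_0 = 496^705 mod 2821 = 2449.
x_1 = 2449^2 mod 2821 = 155.

155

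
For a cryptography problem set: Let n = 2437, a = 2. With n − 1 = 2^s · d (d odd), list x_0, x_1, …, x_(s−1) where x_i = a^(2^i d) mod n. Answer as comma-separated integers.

2039, 2436

n − 1 = 2436 = 2^2 · 609, so s = 2 and d = 609.
x_0 = 2^609 mod 2437 = 2039.
x_1 = 2039^2 mod 2437 = 2436.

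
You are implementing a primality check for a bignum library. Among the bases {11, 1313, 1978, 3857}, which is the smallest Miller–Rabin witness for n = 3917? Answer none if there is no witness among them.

n − 1 = 3916 = 2^2 · 979, so s = 2 and d = 979.
Base 11: x_0 = 11^979 mod 3917 = 3916. x_0 = 3916 ≡ −1, so 11 is not a witness.
Base 1313: x_0 = 1313^979 mod 3917 = 3916. x_0 = 3916 ≡ −1, so 1313 is not a witness.
Base 1978: x_0 = 1978^979 mod 3917 = 3916. x_0 = 3916 ≡ −1, so 1978 is not a witness.
Base 3857: x_0 = 3857^979 mod 3917 = 3916. x_0 = 3916 ≡ −1, so 3857 is not a witness.
No listed base is a witness for 3917.

none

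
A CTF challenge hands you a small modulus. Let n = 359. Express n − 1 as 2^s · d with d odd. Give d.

Halving: 358 → 179; 179 is odd.
So 358 = 2^1 · 179.

179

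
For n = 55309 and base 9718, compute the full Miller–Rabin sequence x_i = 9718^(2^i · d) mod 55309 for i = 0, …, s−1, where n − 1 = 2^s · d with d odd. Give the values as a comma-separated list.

n − 1 = 55308 = 2^2 · 13827, so s = 2 and d = 13827.
x_0 = 9718^13827 mod 55309 = 8652.
x_1 = 8652^2 mod 55309 = 24027.

8652, 24027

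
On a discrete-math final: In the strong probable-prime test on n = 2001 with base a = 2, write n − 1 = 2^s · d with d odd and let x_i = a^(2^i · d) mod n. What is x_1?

1153

n − 1 = 2000 = 2^4 · 125, so s = 4 and d = 125.
x_0 = 2^125 mod 2001 = 1580.
x_1 = 1580^2 mod 2001 = 1153.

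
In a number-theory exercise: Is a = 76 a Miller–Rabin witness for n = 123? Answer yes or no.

yes

n − 1 = 122 = 2^1 · 61, so s = 1 and d = 61.
Repeated squaring mod 123: 76^1 ≡ 76, 76^2 ≡ 118, 76^4 ≡ 25, 76^8 ≡ 10, 76^16 ≡ 100, 76^32 ≡ 37.
61 = 32 + 16 + 8 + 4 + 1, so 76^61 ≡ 37·100·10·25·76 ≡ 88 (mod 123).
x_0 = 76^61 mod 123 = 88.
x_0 ∉ {1, 122} and s = 1, so 76 is a Miller–Rabin witness and 123 is composite.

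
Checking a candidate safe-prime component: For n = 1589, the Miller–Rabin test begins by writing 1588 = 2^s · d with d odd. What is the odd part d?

Halving: 1588 → 794 → 397; 397 is odd.
So 1588 = 2^2 · 397.

397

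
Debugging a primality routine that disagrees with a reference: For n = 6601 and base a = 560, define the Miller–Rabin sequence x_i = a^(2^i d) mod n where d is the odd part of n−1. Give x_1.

6510

n − 1 = 6600 = 2^3 · 825, so s = 3 and d = 825.
By repeated squaring, 560^825 ≡ 4578 (mod 6601).
x_0 = 4578.
x_1 = 4578^2 mod 6601 = 6510.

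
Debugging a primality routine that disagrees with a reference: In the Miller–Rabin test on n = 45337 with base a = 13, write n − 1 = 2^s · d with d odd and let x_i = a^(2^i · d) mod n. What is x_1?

n − 1 = 45336 = 2^3 · 5667, so s = 3 and d = 5667.
x_0 = 13^5667 mod 45337 = 7216.
x_1 = 7216^2 mod 45337 = 23780.

23780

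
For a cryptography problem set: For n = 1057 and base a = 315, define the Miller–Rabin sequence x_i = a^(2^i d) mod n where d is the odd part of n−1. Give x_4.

672

n − 1 = 1056 = 2^5 · 33, so s = 5 and d = 33.
x_0 = 315^33 mod 1057 = 518.
x_1 = 518^2 mod 1057 = 903.
x_2 = 903^2 mod 1057 = 462.
x_3 = 462^2 mod 1057 = 987.
x_4 = 987^2 mod 1057 = 672.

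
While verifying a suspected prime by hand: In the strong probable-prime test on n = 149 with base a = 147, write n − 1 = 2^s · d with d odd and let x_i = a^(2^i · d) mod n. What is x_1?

n − 1 = 148 = 2^2 · 37, so s = 2 and d = 37.
Repeated squaring mod 149: 147^1 ≡ 147, 147^2 ≡ 4, 147^4 ≡ 16, 147^8 ≡ 107, 147^16 ≡ 125, 147^32 ≡ 129.
37 = 32 + 4 + 1, so 147^37 ≡ 129·16·147 ≡ 44 (mod 149).
x_0 = 44.
x_1 = 44^2 mod 149 = 148.

148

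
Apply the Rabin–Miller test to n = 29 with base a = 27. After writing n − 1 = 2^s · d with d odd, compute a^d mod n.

n − 1 = 28 = 2^2 · 7, so s = 2 and d = 7.
27^7 mod 29 = 17.

17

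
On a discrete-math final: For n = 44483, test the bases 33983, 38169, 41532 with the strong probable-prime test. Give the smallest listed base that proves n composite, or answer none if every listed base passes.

none

n − 1 = 44482 = 2^1 · 22241, so s = 1 and d = 22241.
Base 33983: x_0 = 33983^22241 mod 44483 = 1. x_0 = 1, so 33983 is not a witness.
Base 38169: x_0 = 38169^22241 mod 44483 = 1. x_0 = 1, so 38169 is not a witness.
Base 41532: x_0 = 41532^22241 mod 44483 = 44482. x_0 = 44482 ≡ −1, so 41532 is not a witness.
No listed base is a witness for 44483.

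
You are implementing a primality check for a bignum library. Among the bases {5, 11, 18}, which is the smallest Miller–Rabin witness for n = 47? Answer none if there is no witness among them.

n − 1 = 46 = 2^1 · 23, so s = 1 and d = 23.
Base 5: x_0 = 5^23 mod 47 = 46. x_0 = 46 ≡ −1, so 5 is not a witness.
Base 11: x_0 = 11^23 mod 47 = 46. x_0 = 46 ≡ −1, so 11 is not a witness.
Base 18: x_0 = 18^23 mod 47 = 1. x_0 = 1, so 18 is not a witness.
No listed base is a witness for 47.

none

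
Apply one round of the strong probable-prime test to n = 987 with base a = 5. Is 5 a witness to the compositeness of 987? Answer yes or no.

n − 1 = 986 = 2^1 · 493, so s = 1 and d = 493.
x_0 = 5^493 mod 987 = 740.
x_0 ∉ {1, 986} and s = 1, so 5 is a Miller–Rabin witness and 987 is composite.

yes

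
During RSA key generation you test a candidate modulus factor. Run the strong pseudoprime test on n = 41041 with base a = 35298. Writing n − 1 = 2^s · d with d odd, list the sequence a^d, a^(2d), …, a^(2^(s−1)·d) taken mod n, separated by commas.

n − 1 = 41040 = 2^4 · 2565, so s = 4 and d = 2565.
x_0 = 35298^2565 mod 41041 = 13287.
x_1 = 13287^2 mod 41041 = 27028.
x_2 = 27028^2 mod 41041 = 24025.
x_3 = 24025^2 mod 41041 = 1.

13287, 27028, 24025, 1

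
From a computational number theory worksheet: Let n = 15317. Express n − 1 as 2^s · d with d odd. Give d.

Halving: 15316 → 7658 → 3829; 3829 is odd.
So 15316 = 2^2 · 3829.

3829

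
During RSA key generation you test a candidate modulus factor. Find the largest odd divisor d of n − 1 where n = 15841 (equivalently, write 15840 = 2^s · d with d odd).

495

Halving: 15840 → 7920 → 3960 → 1980 → 990 → 495; 495 is odd.
So 15840 = 2^5 · 495.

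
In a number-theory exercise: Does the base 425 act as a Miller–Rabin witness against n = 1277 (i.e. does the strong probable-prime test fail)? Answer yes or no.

no

n − 1 = 1276 = 2^2 · 319, so s = 2 and d = 319.
x_0 = 425^319 mod 1277 = 1276.
x_0 = 1276 ≡ −1, so 425 is not a witness.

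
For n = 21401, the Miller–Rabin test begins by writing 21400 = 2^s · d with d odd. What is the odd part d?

Halving: 21400 → 10700 → 5350 → 2675; 2675 is odd.
So 21400 = 2^3 · 2675.

2675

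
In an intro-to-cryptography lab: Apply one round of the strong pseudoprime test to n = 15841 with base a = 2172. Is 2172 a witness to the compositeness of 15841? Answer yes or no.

n − 1 = 15840 = 2^5 · 495, so s = 5 and d = 495.
Repeated squaring mod 15841: 2172^1 ≡ 2172, 2172^2 ≡ 12807, 2172^4 ≡ 1535, 2172^8 ≡ 11757, 2172^16 ≡ 14324, 2172^32 ≡ 4344, 2172^64 ≡ 3705, 2172^128 ≡ 8719, 2172^256 ≡ 2.
495 = 256 + 128 + 64 + 32 + 8 + 4 + 2 + 1, so 2172^495 ≡ 2·8719·3705·4344·11757·1535·12807·2172 ≡ 1 (mod 15841).
x_0 = 2172^495 mod 15841 = 1.
x_0 = 1, so 2172 is not a witness.

no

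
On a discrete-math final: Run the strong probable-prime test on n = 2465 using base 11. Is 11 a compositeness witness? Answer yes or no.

n − 1 = 2464 = 2^5 · 77, so s = 5 and d = 77.
x_0 = 11^77 mod 2465 = 1061.
x_0 is neither 1 nor 2464, so continue squaring.
x_1 = 1061^2 mod 2465 = 1681.
x_2 = 1681^2 mod 2465 = 871.
x_3 = 871^2 mod 2465 = 1886.
x_4 = 1886^2 mod 2465 = 1.
x_4 = 1 but x_3 ≠ ±1, a nontrivial square root of 1 — 11 is a witness and 2465 is composite.

yes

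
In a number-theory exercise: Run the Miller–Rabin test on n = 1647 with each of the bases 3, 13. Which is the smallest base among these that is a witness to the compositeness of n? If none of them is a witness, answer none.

3

n − 1 = 1646 = 2^1 · 823, so s = 1 and d = 823.
Base 3: x_0 = 3^823 mod 1647 = 27. x_0 ∉ {1, 1646} and s = 1, so 3 is a Miller–Rabin witness and 1647 is composite.
Base 13: x_0 = 13^823 mod 1647 = 562. x_0 ∉ {1, 1646} and s = 1, so 13 is a Miller–Rabin witness and 1647 is composite.
The smallest witness among the given bases is 3.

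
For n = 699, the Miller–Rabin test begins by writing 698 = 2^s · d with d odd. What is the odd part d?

Halving: 698 → 349; 349 is odd.
So 698 = 2^1 · 349.

349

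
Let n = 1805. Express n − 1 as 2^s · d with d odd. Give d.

451

Halving: 1804 → 902 → 451; 451 is odd.
So 1804 = 2^2 · 451.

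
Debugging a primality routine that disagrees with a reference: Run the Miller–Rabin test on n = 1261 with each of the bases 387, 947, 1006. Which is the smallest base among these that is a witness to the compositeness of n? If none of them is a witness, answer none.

n − 1 = 1260 = 2^2 · 315, so s = 2 and d = 315.
Base 387: x_0 = 387^315 mod 1261 = 1260. x_0 = 1260 ≡ −1, so 387 is not a witness.
Base 947: x_0 = 947^315 mod 1261 = 434. x_0 is neither 1 nor 1260, so continue squaring. x_1 = 434^2 mod 1261 = 467. Reached i = s−1 = 1 without hitting −1: 947 is a Miller–Rabin witness and 1261 is composite.
Base 1006: x_0 = 1006^315 mod 1261 = 775. x_0 is neither 1 nor 1260, so continue squaring. x_1 = 775^2 mod 1261 = 389. Reached i = s−1 = 1 without hitting −1: 1006 is a Miller–Rabin witness and 1261 is composite.
The smallest witness among the given bases is 947.

947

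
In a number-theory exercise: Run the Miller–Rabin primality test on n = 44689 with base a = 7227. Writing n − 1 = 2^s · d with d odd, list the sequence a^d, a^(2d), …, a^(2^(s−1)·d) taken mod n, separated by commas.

n − 1 = 44688 = 2^4 · 2793, so s = 4 and d = 2793.
x_0 = 7227^2793 mod 44689 = 4407.
x_1 = 4407^2 mod 44689 = 26623.
x_2 = 26623^2 mod 44689 = 16589.
x_3 = 16589^2 mod 44689 = 59.

4407, 26623, 16589, 59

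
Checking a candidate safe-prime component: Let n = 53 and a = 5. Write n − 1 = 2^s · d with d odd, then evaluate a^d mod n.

n − 1 = 52 = 2^2 · 13, so s = 2 and d = 13.
5^13 mod 53 = 23.

23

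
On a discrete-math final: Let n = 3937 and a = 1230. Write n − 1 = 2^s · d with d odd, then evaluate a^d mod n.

n − 1 = 3936 = 2^5 · 123, so s = 5 and d = 123.
1230^123 mod 3937 = 2937.

2937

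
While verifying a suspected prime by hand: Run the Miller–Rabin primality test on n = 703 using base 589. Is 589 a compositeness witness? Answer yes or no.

n − 1 = 702 = 2^1 · 351, so s = 1 and d = 351.
Repeated squaring mod 703: 589^1 ≡ 589, 589^2 ≡ 342, 589^4 ≡ 266, 589^8 ≡ 456, 589^16 ≡ 551, 589^32 ≡ 608, 589^64 ≡ 589, 589^128 ≡ 342, 589^256 ≡ 266.
351 = 256 + 64 + 16 + 8 + 4 + 2 + 1, so 589^351 ≡ 266·589·551·456·266·342·589 ≡ 38 (mod 703).
x_0 = 589^351 mod 703 = 38.
x_0 ∉ {1, 702} and s = 1, so 589 is a Miller–Rabin witness and 703 is composite.

yes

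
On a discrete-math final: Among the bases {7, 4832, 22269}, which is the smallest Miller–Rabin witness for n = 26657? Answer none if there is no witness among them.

7

n − 1 = 26656 = 2^5 · 833, so s = 5 and d = 833.
Base 7: x_0 = 7^833 mod 26657 = 20113. x_0 is neither 1 nor 26656, so continue squaring. x_1 = 20113^2 mod 26657 = 12794. x_2 = 12794^2 mod 26657 = 12456. x_3 = 12456^2 mod 26657 = 8196. x_4 = 8196^2 mod 26657 = 25433. Reached i = s−1 = 4 without hitting −1: 7 is a Miller–Rabin witness and 26657 is composite.
Base 4832: x_0 = 4832^833 mod 26657 = 8099. x_0 is neither 1 nor 26656, so continue squaring. x_1 = 8099^2 mod 26657 = 17581. x_2 = 17581^2 mod 26657 = 3646. x_3 = 3646^2 mod 26657 = 18130. x_4 = 18130^2 mod 26657 = 16090. Reached i = s−1 = 4 without hitting −1: 4832 is a Miller–Rabin witness and 26657 is composite.
Base 22269: x_0 = 22269^833 mod 26657 = 25537. x_0 is neither 1 nor 26656, so continue squaring. x_1 = 25537^2 mod 26657 = 1521. x_2 = 1521^2 mod 26657 = 20939. x_3 = 20939^2 mod 26657 = 14042. x_4 = 14042^2 mod 26657 = 22592. Reached i = s−1 = 4 without hitting −1: 22269 is a Miller–Rabin witness and 26657 is composite.
The smallest witness among the given bases is 7.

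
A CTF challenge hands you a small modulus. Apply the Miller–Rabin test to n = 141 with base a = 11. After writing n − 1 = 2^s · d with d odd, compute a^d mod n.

41

n − 1 = 140 = 2^2 · 35, so s = 2 and d = 35.
11^35 mod 141 = 41.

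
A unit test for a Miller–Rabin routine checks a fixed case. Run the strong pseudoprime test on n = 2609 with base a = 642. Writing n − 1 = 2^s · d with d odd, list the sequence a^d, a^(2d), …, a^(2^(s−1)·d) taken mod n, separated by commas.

n − 1 = 2608 = 2^4 · 163, so s = 4 and d = 163.
x_0 = 642^163 mod 2609 = 2037.
x_1 = 2037^2 mod 2609 = 1059.
x_2 = 1059^2 mod 2609 = 2220.
x_3 = 2220^2 mod 2609 = 2608.

2037, 1059, 2220, 2608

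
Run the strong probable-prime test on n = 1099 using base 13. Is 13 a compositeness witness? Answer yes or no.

no

n − 1 = 1098 = 2^1 · 549, so s = 1 and d = 549.
x_0 = 13^549 mod 1099 = 1098.
x_0 = 1098 ≡ −1, so 13 is not a witness.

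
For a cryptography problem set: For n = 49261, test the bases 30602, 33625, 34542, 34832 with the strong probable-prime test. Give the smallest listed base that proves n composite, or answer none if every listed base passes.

n − 1 = 49260 = 2^2 · 12315, so s = 2 and d = 12315.
Base 30602: x_0 = 30602^12315 mod 49261 = 11620. x_0 is neither 1 nor 49260, so continue squaring. x_1 = 11620^2 mod 49261 = 49260. x_1 ≡ −1, so 30602 is not a witness.
Base 33625: x_0 = 33625^12315 mod 49261 = 49260. x_0 = 49260 ≡ −1, so 33625 is not a witness.
Base 34542: x_0 = 34542^12315 mod 49261 = 11620. x_0 is neither 1 nor 49260, so continue squaring. x_1 = 11620^2 mod 49261 = 49260. x_1 ≡ −1, so 34542 is not a witness.
Base 34832: x_0 = 34832^12315 mod 49261 = 37641. x_0 is neither 1 nor 49260, so continue squaring. x_1 = 37641^2 mod 49261 = 49260. x_1 ≡ −1, so 34832 is not a witness.
No listed base is a witness for 49261.

none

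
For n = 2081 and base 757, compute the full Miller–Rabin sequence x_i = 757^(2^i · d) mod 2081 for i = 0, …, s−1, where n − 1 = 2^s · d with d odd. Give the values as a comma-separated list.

102, 2080, 1, 1, 1

n − 1 = 2080 = 2^5 · 65, so s = 5 and d = 65.
x_0 = 757^65 mod 2081 = 102.
x_1 = 102^2 mod 2081 = 2080.
x_2 = 2080^2 mod 2081 = 1.
x_3 = 1^2 mod 2081 = 1.
x_4 = 1^2 mod 2081 = 1.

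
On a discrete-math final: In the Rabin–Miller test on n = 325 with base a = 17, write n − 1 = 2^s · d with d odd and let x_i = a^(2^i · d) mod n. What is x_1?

14

n − 1 = 324 = 2^2 · 81, so s = 2 and d = 81.
x_0 = 17^81 mod 325 = 142.
x_1 = 142^2 mod 325 = 14.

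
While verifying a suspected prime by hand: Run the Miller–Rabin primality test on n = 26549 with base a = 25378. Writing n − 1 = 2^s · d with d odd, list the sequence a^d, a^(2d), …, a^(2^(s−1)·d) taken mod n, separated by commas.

4361, 9237

n − 1 = 26548 = 2^2 · 6637, so s = 2 and d = 6637.
x_0 = 25378^6637 mod 26549 = 4361.
x_1 = 4361^2 mod 26549 = 9237.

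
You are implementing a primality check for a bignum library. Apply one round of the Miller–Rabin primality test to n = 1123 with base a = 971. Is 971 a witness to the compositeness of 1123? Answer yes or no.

no

n − 1 = 1122 = 2^1 · 561, so s = 1 and d = 561.
x_0 = 971^561 mod 1123 = 1.
x_0 = 1, so 971 is not a witness.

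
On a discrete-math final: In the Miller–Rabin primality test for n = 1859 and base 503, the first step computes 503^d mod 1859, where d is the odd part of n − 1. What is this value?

n − 1 = 1858 = 2^1 · 929, so s = 1 and d = 929.
By repeated squaring, 503^929 ≡ 601 (mod 1859).

601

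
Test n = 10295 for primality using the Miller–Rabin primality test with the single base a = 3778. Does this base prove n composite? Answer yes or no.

yes

n − 1 = 10294 = 2^1 · 5147, so s = 1 and d = 5147.
x_0 = 3778^5147 mod 10295 = 7467.
x_0 ∉ {1, 10294} and s = 1, so 3778 is a Miller–Rabin witness and 10295 is composite.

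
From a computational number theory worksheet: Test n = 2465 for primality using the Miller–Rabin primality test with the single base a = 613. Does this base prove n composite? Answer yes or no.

n − 1 = 2464 = 2^5 · 77, so s = 5 and d = 77.
Repeated squaring mod 2465: 613^1 ≡ 613, 613^2 ≡ 1089, 613^4 ≡ 256, 613^8 ≡ 1446, 613^16 ≡ 596, 613^32 ≡ 256, 613^64 ≡ 1446.
77 = 64 + 8 + 4 + 1, so 613^77 ≡ 1446·1446·256·613 ≡ 2058 (mod 2465).
x_0 = 613^77 mod 2465 = 2058.
x_0 is neither 1 nor 2464, so continue squaring.
x_1 = 2058^2 mod 2465 = 494.
x_2 = 494^2 mod 2465 = 1.
x_2 = 1 but x_1 ≠ ±1, a nontrivial square root of 1 — 613 is a witness and 2465 is composite.

yes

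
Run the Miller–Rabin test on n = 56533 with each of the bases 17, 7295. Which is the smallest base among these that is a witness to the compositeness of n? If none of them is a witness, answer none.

n − 1 = 56532 = 2^2 · 14133, so s = 2 and d = 14133.
Base 17: x_0 = 17^14133 mod 56533 = 1. x_0 = 1, so 17 is not a witness.
Base 7295: x_0 = 7295^14133 mod 56533 = 1. x_0 = 1, so 7295 is not a witness.
No listed base is a witness for 56533.

none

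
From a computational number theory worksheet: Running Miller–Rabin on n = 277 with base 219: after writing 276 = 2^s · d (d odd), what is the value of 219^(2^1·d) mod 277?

276

n − 1 = 276 = 2^2 · 69, so s = 2 and d = 69.
x_0 = 219^69 mod 277 = 60.
x_1 = 60^2 mod 277 = 276.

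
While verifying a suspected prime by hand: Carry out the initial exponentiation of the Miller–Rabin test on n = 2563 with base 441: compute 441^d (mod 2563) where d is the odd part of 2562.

n − 1 = 2562 = 2^1 · 1281, so s = 1 and d = 1281.
441^1281 mod 2563 = 2201.

2201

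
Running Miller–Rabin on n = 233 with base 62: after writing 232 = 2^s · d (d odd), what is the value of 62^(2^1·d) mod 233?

n − 1 = 232 = 2^3 · 29, so s = 3 and d = 29.
Repeated squaring mod 233: 62^1 ≡ 62, 62^2 ≡ 116, 62^4 ≡ 175, 62^8 ≡ 102, 62^16 ≡ 152.
29 = 16 + 8 + 4 + 1, so 62^29 ≡ 152·102·175·62 ≡ 89 (mod 233).
x_0 = 89.
x_1 = 89^2 mod 233 = 232.

232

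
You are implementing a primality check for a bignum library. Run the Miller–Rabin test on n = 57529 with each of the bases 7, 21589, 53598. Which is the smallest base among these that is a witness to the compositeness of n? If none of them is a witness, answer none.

n − 1 = 57528 = 2^3 · 7191, so s = 3 and d = 7191.
Base 7: x_0 = 7^7191 mod 57529 = 26651. x_0 is neither 1 nor 57528, so continue squaring. x_1 = 26651^2 mod 57529 = 22767. x_2 = 22767^2 mod 57529 = 57528. x_2 ≡ −1, so 7 is not a witness.
Base 21589: x_0 = 21589^7191 mod 57529 = 34762. x_0 is neither 1 nor 57528, so continue squaring. x_1 = 34762^2 mod 57529 = 57528. x_1 ≡ −1, so 21589 is not a witness.
Base 53598: x_0 = 53598^7191 mod 57529 = 26651. x_0 is neither 1 nor 57528, so continue squaring. x_1 = 26651^2 mod 57529 = 22767. x_2 = 22767^2 mod 57529 = 57528. x_2 ≡ −1, so 53598 is not a witness.
No listed base is a witness for 57529.

none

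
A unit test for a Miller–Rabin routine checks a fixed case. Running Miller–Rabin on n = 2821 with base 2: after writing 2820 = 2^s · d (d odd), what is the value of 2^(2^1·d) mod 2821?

n − 1 = 2820 = 2^2 · 705, so s = 2 and d = 705.
x_0 = 2^705 mod 2821 = 2605.
x_1 = 2605^2 mod 2821 = 1520.

1520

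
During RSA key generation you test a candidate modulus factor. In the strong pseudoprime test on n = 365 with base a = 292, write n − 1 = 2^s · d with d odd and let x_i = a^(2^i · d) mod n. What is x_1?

n − 1 = 364 = 2^2 · 91, so s = 2 and d = 91.
x_0 = 292^91 mod 365 = 73.
x_1 = 73^2 mod 365 = 219.

219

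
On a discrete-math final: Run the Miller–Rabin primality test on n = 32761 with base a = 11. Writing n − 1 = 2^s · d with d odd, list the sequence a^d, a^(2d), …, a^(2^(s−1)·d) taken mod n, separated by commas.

19004, 27513, 22264

n − 1 = 32760 = 2^3 · 4095, so s = 3 and d = 4095.
x_0 = 11^4095 mod 32761 = 19004.
x_1 = 19004^2 mod 32761 = 27513.
x_2 = 27513^2 mod 32761 = 22264.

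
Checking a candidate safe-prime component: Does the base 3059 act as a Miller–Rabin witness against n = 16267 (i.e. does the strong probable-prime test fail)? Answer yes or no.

no

n − 1 = 16266 = 2^1 · 8133, so s = 1 and d = 8133.
By repeated squaring, 3059^8133 ≡ 16266 (mod 16267).
x_0 = 3059^8133 mod 16267 = 16266.
x_0 = 16266 ≡ −1, so 3059 is not a witness.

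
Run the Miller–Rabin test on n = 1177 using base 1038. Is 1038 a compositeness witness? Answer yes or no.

yes

n − 1 = 1176 = 2^3 · 147, so s = 3 and d = 147.
Repeated squaring mod 1177: 1038^1 ≡ 1038, 1038^2 ≡ 489, 1038^4 ≡ 190, 1038^8 ≡ 790, 1038^16 ≡ 290, 1038^32 ≡ 533, 1038^64 ≡ 432, 1038^128 ≡ 658.
147 = 128 + 16 + 2 + 1, so 1038^147 ≡ 658·290·489·1038 ≡ 698 (mod 1177).
x_0 = 1038^147 mod 1177 = 698.
x_0 is neither 1 nor 1176, so continue squaring.
x_1 = 698^2 mod 1177 = 1103.
x_2 = 1103^2 mod 1177 = 768.
Reached i = s−1 = 2 without hitting −1: 1038 is a Miller–Rabin witness and 1177 is composite.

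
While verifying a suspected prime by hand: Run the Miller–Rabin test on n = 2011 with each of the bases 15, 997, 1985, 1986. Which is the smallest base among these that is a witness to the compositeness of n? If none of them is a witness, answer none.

none

n − 1 = 2010 = 2^1 · 1005, so s = 1 and d = 1005.
Base 15: x_0 = 15^1005 mod 2011 = 2010. x_0 = 2010 ≡ −1, so 15 is not a witness.
Base 997: x_0 = 997^1005 mod 2011 = 2010. x_0 = 2010 ≡ −1, so 997 is not a witness.
Base 1985: x_0 = 1985^1005 mod 2011 = 1. x_0 = 1, so 1985 is not a witness.
Base 1986: x_0 = 1986^1005 mod 2011 = 2010. x_0 = 2010 ≡ −1, so 1986 is not a witness.
No listed base is a witness for 2011.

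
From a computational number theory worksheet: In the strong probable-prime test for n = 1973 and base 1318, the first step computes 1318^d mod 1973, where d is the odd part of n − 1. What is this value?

1972

n − 1 = 1972 = 2^2 · 493, so s = 2 and d = 493.
1318^493 mod 1973 = 1972.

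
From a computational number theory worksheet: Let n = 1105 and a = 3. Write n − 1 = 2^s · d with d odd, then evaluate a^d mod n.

1093

n − 1 = 1104 = 2^4 · 69, so s = 4 and d = 69.
By repeated squaring, 3^69 ≡ 1093 (mod 1105).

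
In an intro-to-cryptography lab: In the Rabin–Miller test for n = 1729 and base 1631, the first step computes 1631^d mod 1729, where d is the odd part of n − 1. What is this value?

476

n − 1 = 1728 = 2^6 · 27, so s = 6 and d = 27.
1631^27 mod 1729 = 476.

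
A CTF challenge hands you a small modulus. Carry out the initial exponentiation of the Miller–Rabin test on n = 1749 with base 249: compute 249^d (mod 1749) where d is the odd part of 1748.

n − 1 = 1748 = 2^2 · 437, so s = 2 and d = 437.
249^437 mod 1749 = 435.

435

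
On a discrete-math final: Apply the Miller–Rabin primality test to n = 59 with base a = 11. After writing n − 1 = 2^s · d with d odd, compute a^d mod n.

n − 1 = 58 = 2^1 · 29, so s = 1 and d = 29.
11^29 mod 59 = 58.

58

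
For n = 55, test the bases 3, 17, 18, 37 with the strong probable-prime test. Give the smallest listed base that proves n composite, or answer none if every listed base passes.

n − 1 = 54 = 2^1 · 27, so s = 1 and d = 27.
Base 3: x_0 = 3^27 mod 55 = 42. x_0 ∉ {1, 54} and s = 1, so 3 is a Miller–Rabin witness and 55 is composite.
Base 17: x_0 = 17^27 mod 55 = 8. x_0 ∉ {1, 54} and s = 1, so 17 is a Miller–Rabin witness and 55 is composite.
Base 18: x_0 = 18^27 mod 55 = 17. x_0 ∉ {1, 54} and s = 1, so 18 is a Miller–Rabin witness and 55 is composite.
Base 37: x_0 = 37^27 mod 55 = 38. x_0 ∉ {1, 54} and s = 1, so 37 is a Miller–Rabin witness and 55 is composite.
The smallest witness among the given bases is 3.

3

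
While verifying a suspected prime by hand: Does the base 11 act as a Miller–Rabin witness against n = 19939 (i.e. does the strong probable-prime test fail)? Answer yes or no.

n − 1 = 19938 = 2^1 · 9969, so s = 1 and d = 9969.
x_0 = 11^9969 mod 19939 = 13027.
x_0 ∉ {1, 19938} and s = 1, so 11 is a Miller–Rabin witness and 19939 is composite.

yes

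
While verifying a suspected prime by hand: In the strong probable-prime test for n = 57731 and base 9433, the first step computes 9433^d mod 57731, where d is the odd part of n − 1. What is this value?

n − 1 = 57730 = 2^1 · 28865, so s = 1 and d = 28865.
9433^28865 mod 57731 = 57730.

57730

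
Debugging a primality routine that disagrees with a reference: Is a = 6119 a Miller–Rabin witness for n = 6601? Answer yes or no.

no

n − 1 = 6600 = 2^3 · 825, so s = 3 and d = 825.
By repeated squaring, 6119^825 ≡ 1 (mod 6601).
x_0 = 6119^825 mod 6601 = 1.
x_0 = 1, so 6119 is not a witness.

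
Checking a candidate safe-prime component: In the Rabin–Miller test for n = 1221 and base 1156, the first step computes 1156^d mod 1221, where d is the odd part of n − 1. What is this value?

958

n − 1 = 1220 = 2^2 · 305, so s = 2 and d = 305.
Repeated squaring mod 1221: 1156^1 ≡ 1156, 1156^2 ≡ 562, 1156^4 ≡ 826, 1156^8 ≡ 958, 1156^16 ≡ 793, 1156^32 ≡ 34, 1156^64 ≡ 1156, 1156^128 ≡ 562, 1156^256 ≡ 826.
305 = 256 + 32 + 16 + 1, so 1156^305 ≡ 826·34·793·1156 ≡ 958 (mod 1221).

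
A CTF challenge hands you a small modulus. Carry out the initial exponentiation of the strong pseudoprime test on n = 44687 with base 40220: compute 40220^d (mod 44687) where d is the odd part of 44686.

1

n − 1 = 44686 = 2^1 · 22343, so s = 1 and d = 22343.
40220^22343 mod 44687 = 1.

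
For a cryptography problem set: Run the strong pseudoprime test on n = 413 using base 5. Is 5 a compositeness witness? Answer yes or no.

n − 1 = 412 = 2^2 · 103, so s = 2 and d = 103.
x_0 = 5^103 mod 413 = 19.
x_0 is neither 1 nor 412, so continue squaring.
x_1 = 19^2 mod 413 = 361.
Reached i = s−1 = 1 without hitting −1: 5 is a Miller–Rabin witness and 413 is composite.

yes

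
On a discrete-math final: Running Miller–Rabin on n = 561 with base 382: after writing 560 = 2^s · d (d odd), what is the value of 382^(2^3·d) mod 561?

1

n − 1 = 560 = 2^4 · 35, so s = 4 and d = 35.
Repeated squaring mod 561: 382^1 ≡ 382, 382^2 ≡ 64, 382^4 ≡ 169, 382^8 ≡ 511, 382^16 ≡ 256, 382^32 ≡ 460.
35 = 32 + 2 + 1, so 382^35 ≡ 460·64·382 ≡ 274 (mod 561).
x_0 = 274.
x_1 = 274^2 mod 561 = 463.
x_2 = 463^2 mod 561 = 67.
x_3 = 67^2 mod 561 = 1.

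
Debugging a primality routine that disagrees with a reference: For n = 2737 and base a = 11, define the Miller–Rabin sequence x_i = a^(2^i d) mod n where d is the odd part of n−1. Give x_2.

n − 1 = 2736 = 2^4 · 171, so s = 4 and d = 171.
Repeated squaring mod 2737: 11^1 ≡ 11, 11^2 ≡ 121, 11^4 ≡ 956, 11^8 ≡ 2515, 11^16 ≡ 18, 11^32 ≡ 324, 11^64 ≡ 970, 11^128 ≡ 2109.
171 = 128 + 32 + 8 + 2 + 1, so 11^171 ≡ 2109·324·2515·121·11 ≡ 267 (mod 2737).
x_0 = 267.
x_1 = 267^2 mod 2737 = 127.
x_2 = 127^2 mod 2737 = 2444.

2444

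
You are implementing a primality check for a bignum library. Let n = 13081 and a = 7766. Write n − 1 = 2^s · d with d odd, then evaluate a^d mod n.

2795

n − 1 = 13080 = 2^3 · 1635, so s = 3 and d = 1635.
7766^1635 mod 13081 = 2795.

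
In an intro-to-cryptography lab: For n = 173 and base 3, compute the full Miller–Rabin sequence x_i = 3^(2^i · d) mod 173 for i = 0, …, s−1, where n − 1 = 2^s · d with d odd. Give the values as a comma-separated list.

93, 172

n − 1 = 172 = 2^2 · 43, so s = 2 and d = 43.
x_0 = 3^43 mod 173 = 93.
x_1 = 93^2 mod 173 = 172.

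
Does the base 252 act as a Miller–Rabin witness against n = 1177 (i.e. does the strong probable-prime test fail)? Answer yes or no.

n − 1 = 1176 = 2^3 · 147, so s = 3 and d = 147.
x_0 = 252^147 mod 1177 = 43.
x_0 is neither 1 nor 1176, so continue squaring.
x_1 = 43^2 mod 1177 = 672.
x_2 = 672^2 mod 1177 = 793.
Reached i = s−1 = 2 without hitting −1: 252 is a Miller–Rabin witness and 1177 is composite.

yes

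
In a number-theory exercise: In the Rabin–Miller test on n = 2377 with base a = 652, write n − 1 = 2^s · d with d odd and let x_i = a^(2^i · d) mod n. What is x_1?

2376

n − 1 = 2376 = 2^3 · 297, so s = 3 and d = 297.
x_0 = 652^297 mod 2377 = 1243.
x_1 = 1243^2 mod 2377 = 2376.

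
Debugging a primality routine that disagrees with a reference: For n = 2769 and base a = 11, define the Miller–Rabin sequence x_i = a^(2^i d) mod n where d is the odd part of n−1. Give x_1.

n − 1 = 2768 = 2^4 · 173, so s = 4 and d = 173.
x_0 = 11^173 mod 2769 = 683.
x_1 = 683^2 mod 2769 = 1297.

1297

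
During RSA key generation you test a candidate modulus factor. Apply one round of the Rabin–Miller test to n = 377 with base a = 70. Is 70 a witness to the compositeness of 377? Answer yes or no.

n − 1 = 376 = 2^3 · 47, so s = 3 and d = 47.
Repeated squaring mod 377: 70^1 ≡ 70, 70^2 ≡ 376, 70^4 ≡ 1, 70^8 ≡ 1, 70^16 ≡ 1, 70^32 ≡ 1.
47 = 32 + 8 + 4 + 2 + 1, so 70^47 ≡ 1·1·1·376·70 ≡ 307 (mod 377).
x_0 = 70^47 mod 377 = 307.
x_0 is neither 1 nor 376, so continue squaring.
x_1 = 307^2 mod 377 = 376.
x_1 ≡ −1, so 70 is not a witness.

no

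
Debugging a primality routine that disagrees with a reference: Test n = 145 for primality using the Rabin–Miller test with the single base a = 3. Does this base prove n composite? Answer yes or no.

yes

n − 1 = 144 = 2^4 · 9, so s = 4 and d = 9.
Repeated squaring mod 145: 3^1 ≡ 3, 3^2 ≡ 9, 3^4 ≡ 81, 3^8 ≡ 36.
9 = 8 + 1, so 3^9 ≡ 36·3 ≡ 108 (mod 145).
x_0 = 3^9 mod 145 = 108.
x_0 is neither 1 nor 144, so continue squaring.
x_1 = 108^2 mod 145 = 64.
x_2 = 64^2 mod 145 = 36.
x_3 = 36^2 mod 145 = 136.
Reached i = s−1 = 3 without hitting −1: 3 is a Miller–Rabin witness and 145 is composite.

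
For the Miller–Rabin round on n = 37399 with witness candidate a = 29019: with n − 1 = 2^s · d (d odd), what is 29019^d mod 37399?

n − 1 = 37398 = 2^1 · 18699, so s = 1 and d = 18699.
29019^18699 mod 37399 = 23496.

23496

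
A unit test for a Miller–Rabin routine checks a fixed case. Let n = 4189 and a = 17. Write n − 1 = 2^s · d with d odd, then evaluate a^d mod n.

3261

n − 1 = 4188 = 2^2 · 1047, so s = 2 and d = 1047.
17^1047 mod 4189 = 3261.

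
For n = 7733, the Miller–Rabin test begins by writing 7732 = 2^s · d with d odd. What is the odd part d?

Halving: 7732 → 3866 → 1933; 1933 is odd.
So 7732 = 2^2 · 1933.

1933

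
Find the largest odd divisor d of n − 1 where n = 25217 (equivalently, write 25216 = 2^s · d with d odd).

197

Halving: 25216 → 12608 → 6304 → 3152 → 1576 → 788 → 394 → 197; 197 is odd.
So 25216 = 2^7 · 197.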